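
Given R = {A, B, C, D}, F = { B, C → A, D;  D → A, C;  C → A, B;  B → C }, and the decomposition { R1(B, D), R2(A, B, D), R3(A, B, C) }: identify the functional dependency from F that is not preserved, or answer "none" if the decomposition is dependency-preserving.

B, C → A, D: restricted closure across fragments reaches A, D.
D → A, C: restricted closure across fragments reaches A, C.
C → A, B lies within R3.
B → C lies within R3.
Every dependency is enforceable on the fragments, so the decomposition is dependency-preserving.

none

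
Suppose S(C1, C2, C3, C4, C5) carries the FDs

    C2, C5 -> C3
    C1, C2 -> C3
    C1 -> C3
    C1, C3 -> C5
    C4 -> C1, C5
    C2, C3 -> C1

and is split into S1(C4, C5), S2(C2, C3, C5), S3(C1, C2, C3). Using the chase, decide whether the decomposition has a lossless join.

Chase test. Columns are C1, C2, C3, C4, C5; row i has aⱼ where attribute j ∈ Si, else bᵢⱼ.
Initial tableau (one row per fragment):
  row 1: b11 b12 b13 a4 a5
  row 2: b21 a2 a3 b24 a5
  row 3: a1 a2 a3 b34 b35
Rows 2 and 3 agree on C2, C3; apply C2, C3→C1 and equate their C1 entries.
Rows 2 and 3 agree on C1, C3; apply C1, C3→C5 and equate their C5 entries.
No row becomes fully distinguished — the join is lossy.

No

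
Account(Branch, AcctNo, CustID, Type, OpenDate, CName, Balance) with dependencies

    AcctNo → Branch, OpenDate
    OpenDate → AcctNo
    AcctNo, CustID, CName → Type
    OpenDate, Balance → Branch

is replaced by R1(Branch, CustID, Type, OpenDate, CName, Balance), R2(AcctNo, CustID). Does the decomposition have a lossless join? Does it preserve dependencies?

Lossless test: (CustID)⁺ = {CustID}, which is a superkey of neither fragment — lossy.
Dependency preservation: the restricted closure of {AcctNo} across the fragments never reaches {Branch, OpenDate}, so AcctNo → Branch, OpenDate cannot be enforced without a join — not preserved.

lossy and not dependency-preserving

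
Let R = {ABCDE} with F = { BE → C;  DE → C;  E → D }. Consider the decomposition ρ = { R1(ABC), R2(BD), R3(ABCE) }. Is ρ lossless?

No

Chase test. Columns are ABCDE; row i has aⱼ where attribute j ∈ Ri, else bᵢⱼ.
Initial tableau (one row per fragment):
  row 1: a1 a2 a3 b14 b15
  row 2: b21 a2 b23 a4 b25
  row 3: a1 a2 a3 b34 a5
No row becomes fully distinguished — the join is lossy.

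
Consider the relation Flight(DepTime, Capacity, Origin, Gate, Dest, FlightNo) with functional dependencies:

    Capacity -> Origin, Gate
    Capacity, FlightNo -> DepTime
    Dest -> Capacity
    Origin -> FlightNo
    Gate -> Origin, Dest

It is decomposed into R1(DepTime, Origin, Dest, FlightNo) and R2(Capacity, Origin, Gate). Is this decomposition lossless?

Common attributes: R1 ∩ R2 = {Origin}.
Closure of {Origin}: Origin → FlightNo applies, adding FlightNo. So (Origin)⁺ = {Origin, FlightNo}.
The closure contains neither all of R1 = {DepTime, Origin, Dest, FlightNo} nor all of R2 = {Capacity, Origin, Gate}, so the common attributes are not a superkey of either fragment. The join is lossy.

No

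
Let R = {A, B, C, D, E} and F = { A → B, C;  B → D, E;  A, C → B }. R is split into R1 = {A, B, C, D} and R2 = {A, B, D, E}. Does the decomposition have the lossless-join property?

Yes

Common attributes: R1 ∩ R2 = {A, B, D}.
Closure of {A, B, D}: A → B, C applies, adding C; B → D, E applies, adding E. So (A, B, D)⁺ = {A, B, C, D, E}.
This closure contains every attribute of R1, so R1 ∩ R2 → R1. The join is lossless.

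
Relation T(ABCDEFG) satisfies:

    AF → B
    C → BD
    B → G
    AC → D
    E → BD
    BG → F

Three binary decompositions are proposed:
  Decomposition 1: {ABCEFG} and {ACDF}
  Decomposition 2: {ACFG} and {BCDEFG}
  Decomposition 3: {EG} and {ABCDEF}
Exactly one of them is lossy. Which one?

Decomposition 2

Decomposition 1: common = {ACF}, closure = {ABCDFG} → lossless.
Decomposition 2: common = {CFG}, closure = {BCDFG} → lossy.
Decomposition 3: common = {E}, closure = {BDEFG} → lossless.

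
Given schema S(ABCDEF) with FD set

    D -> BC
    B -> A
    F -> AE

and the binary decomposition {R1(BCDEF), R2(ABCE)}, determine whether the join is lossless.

Yes

Common attributes: R1 ∩ R2 = {BCE}.
Closure of {BCE}: B → A applies, adding A. So (BCE)⁺ = {ABCE}.
This closure contains every attribute of R2, so R1 ∩ R2 → R2. The join is lossless.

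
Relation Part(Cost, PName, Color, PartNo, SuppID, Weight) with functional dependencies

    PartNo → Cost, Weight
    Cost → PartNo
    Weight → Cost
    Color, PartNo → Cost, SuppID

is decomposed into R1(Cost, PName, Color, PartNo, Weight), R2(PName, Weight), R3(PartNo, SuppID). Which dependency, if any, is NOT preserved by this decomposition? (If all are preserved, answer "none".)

Color, PartNo → Cost, SuppID

Check Color, PartNo → Cost, SuppID: no single fragment contains all of {Cost, Color, PartNo, SuppID}, and the restricted closure of {Color, PartNo} across the fragments never reaches {Cost, SuppID}.
PartNo → Cost, Weight is preserved.
Cost → PartNo is preserved.
Weight → Cost is preserved.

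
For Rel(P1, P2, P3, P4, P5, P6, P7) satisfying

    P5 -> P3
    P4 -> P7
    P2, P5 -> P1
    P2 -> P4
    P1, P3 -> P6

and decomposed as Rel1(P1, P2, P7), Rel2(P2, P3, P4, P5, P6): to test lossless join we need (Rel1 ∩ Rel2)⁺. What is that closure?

P2, P4, P7

Rel1 ∩ Rel2 = {P2}.
P2 → P4 applies, adding P4
P4 → P7 applies, adding P7
Closure: {P2, P4, P7}.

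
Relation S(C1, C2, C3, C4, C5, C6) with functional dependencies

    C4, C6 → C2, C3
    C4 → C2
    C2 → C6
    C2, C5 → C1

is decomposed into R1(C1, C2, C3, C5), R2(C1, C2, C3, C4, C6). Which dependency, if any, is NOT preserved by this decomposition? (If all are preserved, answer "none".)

none

C4, C6 → C2, C3 lies within R2.
C4 → C2 lies within R2.
C2 → C6 lies within R2.
C2, C5 → C1 lies within R1.
Every dependency is enforceable on the fragments, so the decomposition is dependency-preserving.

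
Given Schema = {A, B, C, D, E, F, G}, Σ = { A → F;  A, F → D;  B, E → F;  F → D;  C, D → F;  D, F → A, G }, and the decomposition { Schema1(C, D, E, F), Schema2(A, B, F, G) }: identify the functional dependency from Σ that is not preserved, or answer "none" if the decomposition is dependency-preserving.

B, E → F

Check B, E → F: no single fragment contains all of {B, E, F}, and the restricted closure of {B, E} across the fragments never reaches {F}.
A → F is preserved.
A, F → D is preserved.
F → D is preserved.
C, D → F is preserved.
D, F → A, G is preserved.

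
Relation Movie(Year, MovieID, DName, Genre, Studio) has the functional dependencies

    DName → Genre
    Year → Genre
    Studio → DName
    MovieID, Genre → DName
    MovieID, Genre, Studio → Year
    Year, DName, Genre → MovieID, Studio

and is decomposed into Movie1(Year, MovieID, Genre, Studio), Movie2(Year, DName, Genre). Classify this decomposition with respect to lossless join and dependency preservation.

Lossless test: (Year, Genre)⁺ = {Year, Genre}, which is a superkey of neither fragment — lossy.
Dependency preservation: the restricted closure of {Studio} across the fragments never reaches {DName}, so Studio → DName cannot be enforced without a join — not preserved.

lossy and not dependency-preserving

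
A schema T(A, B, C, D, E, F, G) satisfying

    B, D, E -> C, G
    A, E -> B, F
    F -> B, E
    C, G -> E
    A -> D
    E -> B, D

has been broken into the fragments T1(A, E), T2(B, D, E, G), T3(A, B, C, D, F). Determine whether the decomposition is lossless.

Chase test. Columns are A, B, C, D, E, F, G; row i has aⱼ where attribute j ∈ Ti, else bᵢⱼ.
Initial tableau (one row per fragment):
  row 1: a1 b12 b13 b14 a5 b16 b17
  row 2: b21 a2 b23 a4 a5 b26 a7
  row 3: a1 a2 a3 a4 b35 a6 b37
Rows 1 and 3 agree on A; apply A→D and equate their D entries.
Rows 1 and 2 agree on E; apply E→B, D and equate their B, D entries.
Rows 1 and 2 agree on B, D, E; apply B, D, E→C, G and equate their C, G entries.
No row becomes fully distinguished — the join is lossy.

No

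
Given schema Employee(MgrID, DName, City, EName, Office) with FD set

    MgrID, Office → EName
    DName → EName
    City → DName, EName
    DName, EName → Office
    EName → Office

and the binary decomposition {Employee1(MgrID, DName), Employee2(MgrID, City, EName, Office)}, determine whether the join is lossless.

No

Common attributes: Employee1 ∩ Employee2 = {MgrID}.
No dependency enlarges {MgrID}, so (MgrID)⁺ = {MgrID}.
The closure contains neither all of Employee1 = {MgrID, DName} nor all of Employee2 = {MgrID, City, EName, Office}, so the common attributes are not a superkey of either fragment. The join is lossy.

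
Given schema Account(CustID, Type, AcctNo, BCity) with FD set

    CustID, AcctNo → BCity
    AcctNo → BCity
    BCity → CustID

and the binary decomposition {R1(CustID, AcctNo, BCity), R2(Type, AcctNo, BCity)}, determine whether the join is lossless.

Yes

Common attributes: R1 ∩ R2 = {AcctNo, BCity}.
Closure of {AcctNo, BCity}: BCity → CustID applies, adding CustID. So (AcctNo, BCity)⁺ = {CustID, AcctNo, BCity}.
This closure contains every attribute of R1, so R1 ∩ R2 → R1. The join is lossless.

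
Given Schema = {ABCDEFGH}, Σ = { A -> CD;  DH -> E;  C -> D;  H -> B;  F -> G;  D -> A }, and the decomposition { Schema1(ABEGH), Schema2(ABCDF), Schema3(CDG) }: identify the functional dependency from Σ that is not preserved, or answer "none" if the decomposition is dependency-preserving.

F -> G

Check F → G: no single fragment contains all of {FG}, and the restricted closure of {F} across the fragments never reaches {G}.
A → CD is preserved.
DH → E is preserved.
C → D is preserved.
H → B is preserved.
D → A is preserved.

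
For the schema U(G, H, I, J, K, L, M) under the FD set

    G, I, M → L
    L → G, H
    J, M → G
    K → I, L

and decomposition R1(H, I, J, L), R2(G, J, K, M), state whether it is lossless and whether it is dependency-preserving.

lossy and not dependency-preserving

Lossless test: (J)⁺ = {J}, which is a superkey of neither fragment — lossy.
Dependency preservation: the restricted closure of {G, I, M} across the fragments never reaches {L}, so G, I, M → L cannot be enforced without a join — not preserved.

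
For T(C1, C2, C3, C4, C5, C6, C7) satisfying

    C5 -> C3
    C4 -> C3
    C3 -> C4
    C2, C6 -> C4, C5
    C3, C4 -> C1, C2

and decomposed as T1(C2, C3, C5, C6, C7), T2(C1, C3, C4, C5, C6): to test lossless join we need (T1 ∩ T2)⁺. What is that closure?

C1, C2, C3, C4, C5, C6

T1 ∩ T2 = {C3, C5, C6}.
C3 → C4 applies, adding C4
C3, C4 → C1, C2 applies, adding C1, C2
Closure: {C1, C2, C3, C4, C5, C6}.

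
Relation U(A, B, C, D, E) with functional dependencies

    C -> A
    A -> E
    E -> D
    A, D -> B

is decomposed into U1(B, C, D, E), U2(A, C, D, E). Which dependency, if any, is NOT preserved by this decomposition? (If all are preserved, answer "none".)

Check A, D → B: no single fragment contains all of {A, B, D}, and the restricted closure of {A, D} across the fragments never reaches {B}.
C → A is preserved.
A → E is preserved.
E → D is preserved.

A, D -> B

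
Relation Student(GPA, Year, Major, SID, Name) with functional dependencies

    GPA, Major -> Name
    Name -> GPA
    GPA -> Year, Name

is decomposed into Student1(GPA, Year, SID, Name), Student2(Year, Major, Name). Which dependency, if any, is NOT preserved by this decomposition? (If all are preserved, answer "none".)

none

GPA, Major → Name: restricted closure across fragments reaches Name.
Name → GPA lies within Student1.
GPA → Year, Name lies within Student1.
Every dependency is enforceable on the fragments, so the decomposition is dependency-preserving.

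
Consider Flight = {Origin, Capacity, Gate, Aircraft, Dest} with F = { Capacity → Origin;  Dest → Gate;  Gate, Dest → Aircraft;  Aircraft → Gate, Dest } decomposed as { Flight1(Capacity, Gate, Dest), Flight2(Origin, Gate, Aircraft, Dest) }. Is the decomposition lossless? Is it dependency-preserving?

lossy and not dependency-preserving

Lossless test: (Gate, Dest)⁺ = {Gate, Aircraft, Dest}, which is a superkey of neither fragment — lossy.
Dependency preservation: the restricted closure of {Capacity} across the fragments never reaches {Origin}, so Capacity → Origin cannot be enforced without a join — not preserved.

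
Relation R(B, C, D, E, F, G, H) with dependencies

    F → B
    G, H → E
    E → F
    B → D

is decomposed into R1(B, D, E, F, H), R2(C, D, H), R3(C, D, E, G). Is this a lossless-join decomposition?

Chase test. Columns are B, C, D, E, F, G, H; row i has aⱼ where attribute j ∈ Ri, else bᵢⱼ.
Initial tableau (one row per fragment):
  row 1: a1 b12 a3 a4 a5 b16 a7
  row 2: b21 a2 a3 b24 b25 b26 a7
  row 3: b31 a2 a3 a4 b35 a6 b37
Rows 1 and 3 agree on E; apply E→F and equate their F entries.
Rows 1 and 3 agree on F; apply F→B and equate their B entries.
No row becomes fully distinguished — the join is lossy.

No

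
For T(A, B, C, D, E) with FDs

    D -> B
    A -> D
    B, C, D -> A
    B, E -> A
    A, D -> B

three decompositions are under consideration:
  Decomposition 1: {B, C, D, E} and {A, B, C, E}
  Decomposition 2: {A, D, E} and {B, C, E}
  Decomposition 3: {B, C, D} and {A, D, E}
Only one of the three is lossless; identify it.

Decomposition 1

Decomposition 1: common = {B, C, E}, closure = {A, B, C, D, E} → lossless.
Decomposition 2: common = {E}, closure = {E} → lossy.
Decomposition 3: common = {D}, closure = {B, D} → lossy.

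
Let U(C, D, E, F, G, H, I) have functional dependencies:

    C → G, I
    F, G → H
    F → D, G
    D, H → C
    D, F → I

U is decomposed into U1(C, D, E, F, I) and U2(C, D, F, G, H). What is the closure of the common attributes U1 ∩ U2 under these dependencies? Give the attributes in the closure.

C, D, F, G, H, I

U1 ∩ U2 = {C, D, F}.
C → G, I applies, adding G, I
F, G → H applies, adding H
Closure: {C, D, F, G, H, I}.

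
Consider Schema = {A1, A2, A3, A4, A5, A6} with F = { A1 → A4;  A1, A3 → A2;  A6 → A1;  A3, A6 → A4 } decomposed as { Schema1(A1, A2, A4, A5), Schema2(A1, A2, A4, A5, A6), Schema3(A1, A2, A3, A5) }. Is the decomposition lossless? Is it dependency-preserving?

lossy but dependency-preserving

Lossless test (chase): Rows 1 and 3 agree on A1; apply A1→A4 and equate their A4 entries. No row becomes fully distinguished — the join is lossy.
Dependency preservation: A3, A6 → A4 is not contained in any single fragment, but the restricted closure of its left-hand side across the fragments still reaches the right-hand side; the remaining FDs each lie inside some fragment. All dependencies are preserved.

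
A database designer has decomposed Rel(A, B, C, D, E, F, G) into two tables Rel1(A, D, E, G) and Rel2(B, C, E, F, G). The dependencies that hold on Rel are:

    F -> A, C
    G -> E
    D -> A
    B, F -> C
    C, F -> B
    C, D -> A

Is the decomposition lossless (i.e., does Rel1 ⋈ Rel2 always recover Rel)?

Common attributes: Rel1 ∩ Rel2 = {E, G}.
No dependency enlarges {E, G}, so (E, G)⁺ = {E, G}.
The closure contains neither all of Rel1 = {A, D, E, G} nor all of Rel2 = {B, C, E, F, G}, so the common attributes are not a superkey of either fragment. The join is lossy.

No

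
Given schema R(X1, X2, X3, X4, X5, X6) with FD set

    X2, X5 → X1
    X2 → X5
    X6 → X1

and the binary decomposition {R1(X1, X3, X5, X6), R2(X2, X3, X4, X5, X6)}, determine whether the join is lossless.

Common attributes: R1 ∩ R2 = {X3, X5, X6}.
Closure of {X3, X5, X6}: X6 → X1 applies, adding X1. So (X3, X5, X6)⁺ = {X1, X3, X5, X6}.
This closure contains every attribute of R1, so R1 ∩ R2 → R1. The join is lossless.

Yes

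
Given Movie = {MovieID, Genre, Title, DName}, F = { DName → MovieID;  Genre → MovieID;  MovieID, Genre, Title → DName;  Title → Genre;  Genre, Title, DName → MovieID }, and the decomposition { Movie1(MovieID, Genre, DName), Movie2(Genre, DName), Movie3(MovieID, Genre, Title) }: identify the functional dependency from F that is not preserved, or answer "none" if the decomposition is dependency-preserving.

MovieID, Genre, Title → DName

Check MovieID, Genre, Title → DName: no single fragment contains all of {MovieID, Genre, Title, DName}, and the restricted closure of {MovieID, Genre, Title} across the fragments never reaches {DName}.
DName → MovieID is preserved.
Genre → MovieID is preserved.
Title → Genre is preserved.
Genre, Title, DName → MovieID is preserved.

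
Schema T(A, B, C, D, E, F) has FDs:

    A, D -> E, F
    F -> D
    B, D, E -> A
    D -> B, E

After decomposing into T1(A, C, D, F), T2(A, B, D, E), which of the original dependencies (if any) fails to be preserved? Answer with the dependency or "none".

none

A, D → E, F: restricted closure across fragments reaches E, F.
F → D lies within T1.
B, D, E → A lies within T2.
D → B, E lies within T2.
Every dependency is enforceable on the fragments, so the decomposition is dependency-preserving.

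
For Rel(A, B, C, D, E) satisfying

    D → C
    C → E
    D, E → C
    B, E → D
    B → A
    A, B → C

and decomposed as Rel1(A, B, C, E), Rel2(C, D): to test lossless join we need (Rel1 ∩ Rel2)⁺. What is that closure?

C, E

Rel1 ∩ Rel2 = {C}.
C → E applies, adding E
Closure: {C, E}.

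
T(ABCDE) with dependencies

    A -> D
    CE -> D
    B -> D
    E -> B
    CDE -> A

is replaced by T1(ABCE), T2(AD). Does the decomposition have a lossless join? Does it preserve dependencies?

Lossless test: (A)⁺ = {AD}, which contains all of one fragment — lossless.
Dependency preservation: the restricted closure of {B} across the fragments never reaches {D}, so B → D cannot be enforced without a join — not preserved.

lossless but not dependency-preserving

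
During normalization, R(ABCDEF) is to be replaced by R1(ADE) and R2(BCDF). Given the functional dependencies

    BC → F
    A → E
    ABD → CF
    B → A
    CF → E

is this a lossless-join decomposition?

No

Common attributes: R1 ∩ R2 = {D}.
No dependency enlarges {D}, so (D)⁺ = {D}.
The closure contains neither all of R1 = {ADE} nor all of R2 = {BCDF}, so the common attributes are not a superkey of either fragment. The join is lossy.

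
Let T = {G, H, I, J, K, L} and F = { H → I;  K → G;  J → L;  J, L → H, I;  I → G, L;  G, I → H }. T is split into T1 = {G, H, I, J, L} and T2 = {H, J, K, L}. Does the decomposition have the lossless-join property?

Common attributes: T1 ∩ T2 = {H, J, L}.
Closure of {H, J, L}: H → I applies, adding I; I → G, L applies, adding G. So (H, J, L)⁺ = {G, H, I, J, L}.
This closure contains every attribute of T1, so T1 ∩ T2 → T1. The join is lossless.

Yes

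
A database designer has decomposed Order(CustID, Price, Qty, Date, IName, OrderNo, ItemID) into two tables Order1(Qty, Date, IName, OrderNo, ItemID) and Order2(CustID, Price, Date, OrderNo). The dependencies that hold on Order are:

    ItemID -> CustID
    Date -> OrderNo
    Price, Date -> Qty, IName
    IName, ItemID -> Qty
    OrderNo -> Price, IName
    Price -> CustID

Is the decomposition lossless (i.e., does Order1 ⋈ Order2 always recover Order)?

Common attributes: Order1 ∩ Order2 = {Date, OrderNo}.
Closure of {Date, OrderNo}: OrderNo → Price, IName applies, adding Price, IName; Price → CustID applies, adding CustID; Price, Date → Qty, IName applies, adding Qty. So (Date, OrderNo)⁺ = {CustID, Price, Qty, Date, IName, OrderNo}.
This closure contains every attribute of Order2, so Order1 ∩ Order2 → Order2. The join is lossless.

Yes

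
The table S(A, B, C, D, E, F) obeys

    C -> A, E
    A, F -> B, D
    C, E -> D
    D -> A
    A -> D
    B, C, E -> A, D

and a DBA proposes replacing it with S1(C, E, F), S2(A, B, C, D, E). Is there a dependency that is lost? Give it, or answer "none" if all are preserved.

A, F -> B, D

Check A, F → B, D: no single fragment contains all of {A, B, D, F}, and the restricted closure of {A, F} across the fragments never reaches {B, D}.
C → A, E is preserved.
C, E → D is preserved.
D → A is preserved.
A → D is preserved.
B, C, E → A, D is preserved.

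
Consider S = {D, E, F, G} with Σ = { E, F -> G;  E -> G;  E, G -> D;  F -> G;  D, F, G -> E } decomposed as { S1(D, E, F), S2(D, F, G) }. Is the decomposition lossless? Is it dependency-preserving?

Lossless test: (D, F)⁺ = {D, E, F, G}, which contains all of one fragment — lossless.
Dependency preservation: the restricted closure of {E} across the fragments never reaches {G}, so E → G cannot be enforced without a join — not preserved.

lossless but not dependency-preserving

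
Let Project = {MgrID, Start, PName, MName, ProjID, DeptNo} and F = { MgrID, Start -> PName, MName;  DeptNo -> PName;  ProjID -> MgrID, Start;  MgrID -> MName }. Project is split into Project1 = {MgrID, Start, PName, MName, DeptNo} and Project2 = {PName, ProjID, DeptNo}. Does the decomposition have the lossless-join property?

No

Common attributes: Project1 ∩ Project2 = {PName, DeptNo}.
No dependency enlarges {PName, DeptNo}, so (PName, DeptNo)⁺ = {PName, DeptNo}.
The closure contains neither all of Project1 = {MgrID, Start, PName, MName, DeptNo} nor all of Project2 = {PName, ProjID, DeptNo}, so the common attributes are not a superkey of either fragment. The join is lossy.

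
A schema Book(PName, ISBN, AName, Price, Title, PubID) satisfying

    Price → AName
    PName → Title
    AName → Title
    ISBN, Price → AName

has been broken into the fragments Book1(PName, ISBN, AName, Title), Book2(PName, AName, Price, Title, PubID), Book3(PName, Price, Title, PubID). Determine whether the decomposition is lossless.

Chase test. Columns are PName, ISBN, AName, Price, Title, PubID; row i has aⱼ where attribute j ∈ Booki, else bᵢⱼ.
Initial tableau (one row per fragment):
  row 1: a1 a2 a3 b14 a5 b16
  row 2: a1 b22 a3 a4 a5 a6
  row 3: a1 b32 b33 a4 a5 a6
Rows 2 and 3 agree on Price; apply Price→AName and equate their AName entries.
No row becomes fully distinguished — the join is lossy.

No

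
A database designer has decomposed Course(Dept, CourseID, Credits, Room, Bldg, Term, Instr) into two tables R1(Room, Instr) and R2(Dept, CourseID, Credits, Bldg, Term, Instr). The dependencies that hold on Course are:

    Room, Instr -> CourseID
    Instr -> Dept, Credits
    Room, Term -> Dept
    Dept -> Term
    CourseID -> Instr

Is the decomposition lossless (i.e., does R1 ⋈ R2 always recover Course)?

Common attributes: R1 ∩ R2 = {Instr}.
Closure of {Instr}: Instr → Dept, Credits applies, adding Dept, Credits; Dept → Term applies, adding Term. So (Instr)⁺ = {Dept, Credits, Term, Instr}.
The closure contains neither all of R1 = {Room, Instr} nor all of R2 = {Dept, CourseID, Credits, Bldg, Term, Instr}, so the common attributes are not a superkey of either fragment. The join is lossy.

No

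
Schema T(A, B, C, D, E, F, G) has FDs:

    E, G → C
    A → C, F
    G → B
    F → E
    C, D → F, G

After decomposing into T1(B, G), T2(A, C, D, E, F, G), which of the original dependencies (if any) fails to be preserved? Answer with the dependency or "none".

E, G → C lies within T2.
A → C, F lies within T2.
G → B lies within T1.
F → E lies within T2.
C, D → F, G lies within T2.
Every dependency is enforceable on the fragments, so the decomposition is dependency-preserving.

none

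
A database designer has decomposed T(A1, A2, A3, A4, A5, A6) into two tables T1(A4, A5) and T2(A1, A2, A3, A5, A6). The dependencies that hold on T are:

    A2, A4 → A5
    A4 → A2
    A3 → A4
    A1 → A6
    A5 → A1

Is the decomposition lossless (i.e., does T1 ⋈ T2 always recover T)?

Common attributes: T1 ∩ T2 = {A5}.
Closure of {A5}: A5 → A1 applies, adding A1; A1 → A6 applies, adding A6. So (A5)⁺ = {A1, A5, A6}.
The closure contains neither all of T1 = {A4, A5} nor all of T2 = {A1, A2, A3, A5, A6}, so the common attributes are not a superkey of either fragment. The join is lossy.

No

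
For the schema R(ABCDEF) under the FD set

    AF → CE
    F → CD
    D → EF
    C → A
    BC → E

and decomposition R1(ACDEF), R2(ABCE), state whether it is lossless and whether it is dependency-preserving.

lossy but dependency-preserving

Lossless test: (ACE)⁺ = {ACE}, which is a superkey of neither fragment — lossy.
Dependency preservation: every FD's attributes lie within a single fragment, so each can be enforced locally — preserved.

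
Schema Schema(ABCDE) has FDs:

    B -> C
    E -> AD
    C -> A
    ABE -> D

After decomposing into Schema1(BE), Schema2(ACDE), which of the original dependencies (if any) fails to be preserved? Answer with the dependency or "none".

Check B → C: no single fragment contains all of {BC}, and the restricted closure of {B} across the fragments never reaches {C}.
E → AD is preserved.
C → A is preserved.
ABE → D is preserved.

B -> C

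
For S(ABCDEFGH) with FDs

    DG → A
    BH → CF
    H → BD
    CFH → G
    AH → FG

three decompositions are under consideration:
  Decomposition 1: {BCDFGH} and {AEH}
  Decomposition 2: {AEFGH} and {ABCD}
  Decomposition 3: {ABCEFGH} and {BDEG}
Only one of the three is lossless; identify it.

Decomposition 1

Decomposition 1: common = {H}, closure = {ABCDFGH} → lossless.
Decomposition 2: common = {A}, closure = {A} → lossy.
Decomposition 3: common = {BEG}, closure = {BEG} → lossy.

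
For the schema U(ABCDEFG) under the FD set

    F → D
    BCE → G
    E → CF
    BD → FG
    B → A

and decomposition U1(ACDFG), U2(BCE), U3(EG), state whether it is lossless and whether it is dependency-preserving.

lossy and not dependency-preserving

Lossless test (chase): Rows 2 and 3 agree on E; apply E→CF and equate their CF entries. Rows 2 and 3 agree on F; apply F→D and equate their D entries. No row becomes fully distinguished — the join is lossy.
Dependency preservation: the restricted closure of {BCE} across the fragments never reaches {G}, so BCE → G cannot be enforced without a join — not preserved.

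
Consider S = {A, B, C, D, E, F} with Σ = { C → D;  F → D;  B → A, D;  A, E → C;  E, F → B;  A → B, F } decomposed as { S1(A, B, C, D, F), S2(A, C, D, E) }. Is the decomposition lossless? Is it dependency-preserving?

lossless but not dependency-preserving

Lossless test: (A, C, D)⁺ = {A, B, C, D, F}, which contains all of one fragment — lossless.
Dependency preservation: the restricted closure of {E, F} across the fragments never reaches {B}, so E, F → B cannot be enforced without a join — not preserved.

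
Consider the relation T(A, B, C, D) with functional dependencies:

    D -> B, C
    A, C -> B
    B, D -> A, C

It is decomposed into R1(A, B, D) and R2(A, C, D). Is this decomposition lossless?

Yes

Common attributes: R1 ∩ R2 = {A, D}.
Closure of {A, D}: D → B, C applies, adding B, C. So (A, D)⁺ = {A, B, C, D}.
This closure contains every attribute of R1, so R1 ∩ R2 → R1. The join is lossless.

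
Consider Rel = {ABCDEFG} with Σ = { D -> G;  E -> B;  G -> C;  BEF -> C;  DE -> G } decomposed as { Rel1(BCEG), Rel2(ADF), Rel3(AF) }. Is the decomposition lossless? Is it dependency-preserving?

lossy and not dependency-preserving

Lossless test (chase): applying each FD to every pair of rows produces no changes in the tableau, so no row becomes fully distinguished — the join is lossy.
Dependency preservation: the restricted closure of {D} across the fragments never reaches {G}, so D → G cannot be enforced without a join — not preserved.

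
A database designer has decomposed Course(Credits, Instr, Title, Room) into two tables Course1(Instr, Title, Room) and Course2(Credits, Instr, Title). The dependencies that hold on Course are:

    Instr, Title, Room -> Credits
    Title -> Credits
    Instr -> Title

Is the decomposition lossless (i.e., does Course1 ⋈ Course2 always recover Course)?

Common attributes: Course1 ∩ Course2 = {Instr, Title}.
Closure of {Instr, Title}: Title → Credits applies, adding Credits. So (Instr, Title)⁺ = {Credits, Instr, Title}.
This closure contains every attribute of Course2, so Course1 ∩ Course2 → Course2. The join is lossless.

Yes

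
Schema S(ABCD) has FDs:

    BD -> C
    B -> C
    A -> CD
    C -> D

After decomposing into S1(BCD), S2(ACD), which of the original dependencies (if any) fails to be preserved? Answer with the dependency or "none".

BD → C lies within S1.
B → C lies within S1.
A → CD lies within S2.
C → D lies within S1.
Every dependency is enforceable on the fragments, so the decomposition is dependency-preserving.

none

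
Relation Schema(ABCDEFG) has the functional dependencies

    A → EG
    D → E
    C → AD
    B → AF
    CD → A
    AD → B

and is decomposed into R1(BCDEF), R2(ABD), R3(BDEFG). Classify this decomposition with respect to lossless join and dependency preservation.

lossless but not dependency-preserving

Lossless test (chase): Rows 1 and 2 agree on D; apply D→E and equate their E entries. Rows 1 and 2 agree on B; apply B→AF and equate their AF entries. Rows 1 and 3 agree on B; apply B→AF and equate their AF entries. Rows 1 and 2 agree on A; apply A→EG and equate their EG entries. Rows 1 and 3 agree on A; apply A→EG and equate their EG entries. Row 1 is now all distinguished symbols — the join is lossless.
Dependency preservation: the restricted closure of {A} across the fragments never reaches {EG}, so A → EG cannot be enforced without a join — not preserved.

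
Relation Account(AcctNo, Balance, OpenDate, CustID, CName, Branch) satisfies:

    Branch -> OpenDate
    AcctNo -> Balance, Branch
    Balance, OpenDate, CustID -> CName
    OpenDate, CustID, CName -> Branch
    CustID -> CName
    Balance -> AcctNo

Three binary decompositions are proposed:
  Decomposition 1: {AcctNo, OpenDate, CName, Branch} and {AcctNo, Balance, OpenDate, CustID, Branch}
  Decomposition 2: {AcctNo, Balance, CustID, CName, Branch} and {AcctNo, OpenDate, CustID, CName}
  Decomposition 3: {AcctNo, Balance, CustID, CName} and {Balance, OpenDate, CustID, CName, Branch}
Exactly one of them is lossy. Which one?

Decomposition 1

Decomposition 1: common = {AcctNo, OpenDate, Branch}, closure = {AcctNo, Balance, OpenDate, Branch} → lossy.
Decomposition 2: common = {AcctNo, CustID, CName}, closure = {AcctNo, Balance, OpenDate, CustID, CName, Branch} → lossless.
Decomposition 3: common = {Balance, CustID, CName}, closure = {AcctNo, Balance, OpenDate, CustID, CName, Branch} → lossless.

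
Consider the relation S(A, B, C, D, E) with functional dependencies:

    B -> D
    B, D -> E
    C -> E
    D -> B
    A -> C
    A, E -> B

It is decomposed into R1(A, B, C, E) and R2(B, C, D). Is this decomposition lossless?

Common attributes: R1 ∩ R2 = {B, C}.
Closure of {B, C}: B → D applies, adding D; B, D → E applies, adding E. So (B, C)⁺ = {B, C, D, E}.
This closure contains every attribute of R2, so R1 ∩ R2 → R2. The join is lossless.

Yes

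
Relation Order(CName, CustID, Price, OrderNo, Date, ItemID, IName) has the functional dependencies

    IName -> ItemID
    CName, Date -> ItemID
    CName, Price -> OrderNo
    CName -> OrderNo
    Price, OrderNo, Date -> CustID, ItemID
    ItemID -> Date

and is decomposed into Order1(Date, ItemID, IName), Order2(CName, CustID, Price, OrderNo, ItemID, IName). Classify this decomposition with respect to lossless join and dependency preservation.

lossless but not dependency-preserving

Lossless test: (ItemID, IName)⁺ = {Date, ItemID, IName}, which contains all of one fragment — lossless.
Dependency preservation: the restricted closure of {CName, Date} across the fragments never reaches {ItemID}, so CName, Date → ItemID cannot be enforced without a join — not preserved.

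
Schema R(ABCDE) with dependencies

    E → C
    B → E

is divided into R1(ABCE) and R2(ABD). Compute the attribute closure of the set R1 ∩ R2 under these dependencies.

R1 ∩ R2 = {AB}.
B → E applies, adding E
E → C applies, adding C
Closure: {ABCE}.

ABCE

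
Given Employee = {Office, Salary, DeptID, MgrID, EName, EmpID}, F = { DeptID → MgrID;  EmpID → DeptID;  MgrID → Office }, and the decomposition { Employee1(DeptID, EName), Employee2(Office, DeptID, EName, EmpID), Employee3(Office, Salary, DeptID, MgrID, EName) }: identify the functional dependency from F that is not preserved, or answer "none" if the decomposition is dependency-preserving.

DeptID → MgrID lies within Employee3.
EmpID → DeptID lies within Employee2.
MgrID → Office lies within Employee3.
Every dependency is enforceable on the fragments, so the decomposition is dependency-preserving.

none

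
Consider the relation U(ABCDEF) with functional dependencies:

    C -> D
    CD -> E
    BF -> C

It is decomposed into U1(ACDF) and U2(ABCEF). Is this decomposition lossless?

Common attributes: U1 ∩ U2 = {ACF}.
Closure of {ACF}: C → D applies, adding D; CD → E applies, adding E. So (ACF)⁺ = {ACDEF}.
This closure contains every attribute of U1, so U1 ∩ U2 → U1. The join is lossless.

Yes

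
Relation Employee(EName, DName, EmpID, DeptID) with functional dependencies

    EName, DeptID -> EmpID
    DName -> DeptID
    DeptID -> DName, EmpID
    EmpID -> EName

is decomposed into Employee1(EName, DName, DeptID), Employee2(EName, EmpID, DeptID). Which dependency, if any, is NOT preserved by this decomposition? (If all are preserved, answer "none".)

EName, DeptID → EmpID lies within Employee2.
DName → DeptID lies within Employee1.
DeptID → DName, EmpID: restricted closure across fragments reaches DName, EmpID.
EmpID → EName lies within Employee2.
Every dependency is enforceable on the fragments, so the decomposition is dependency-preserving.

none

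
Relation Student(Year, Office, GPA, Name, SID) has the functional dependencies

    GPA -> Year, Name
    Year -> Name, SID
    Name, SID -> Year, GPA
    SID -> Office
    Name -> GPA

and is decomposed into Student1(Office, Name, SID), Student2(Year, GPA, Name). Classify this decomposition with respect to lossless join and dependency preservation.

lossless and dependency-preserving

Lossless test: (Name)⁺ = {Year, Office, GPA, Name, SID}, which contains all of one fragment — lossless.
Dependency preservation: Year → Name, SID; Name, SID → Year, GPA are not contained in any single fragment, but the restricted closure of each left-hand side across the fragments still reaches the right-hand side; the remaining FDs each lie inside some fragment. All dependencies are preserved.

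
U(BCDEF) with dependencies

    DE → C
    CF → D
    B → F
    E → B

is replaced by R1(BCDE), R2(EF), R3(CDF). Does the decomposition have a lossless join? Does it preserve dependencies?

lossless but not dependency-preserving

Lossless test (chase): Rows 1 and 2 agree on E; apply E→B and equate their B entries. Rows 1 and 2 agree on B; apply B→F and equate their F entries. Row 1 is now all distinguished symbols — the join is lossless.
Dependency preservation: the restricted closure of {B} across the fragments never reaches {F}, so B → F cannot be enforced without a join — not preserved.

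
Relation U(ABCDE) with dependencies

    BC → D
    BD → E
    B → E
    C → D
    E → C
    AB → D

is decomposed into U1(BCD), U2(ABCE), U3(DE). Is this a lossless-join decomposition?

Yes

Chase test. Columns are ABCDE; row i has aⱼ where attribute j ∈ Ui, else bᵢⱼ.
Initial tableau (one row per fragment):
  row 1: b11 a2 a3 a4 b15
  row 2: a1 a2 a3 b24 a5
  row 3: b31 b32 b33 a4 a5
Rows 1 and 2 agree on BC; apply BC→D and equate their D entries.
Rows 1 and 2 agree on BD; apply BD→E and equate their E entries.
Rows 1 and 3 agree on E; apply E→C and equate their C entries.
Row 2 is now all distinguished symbols — the join is lossless.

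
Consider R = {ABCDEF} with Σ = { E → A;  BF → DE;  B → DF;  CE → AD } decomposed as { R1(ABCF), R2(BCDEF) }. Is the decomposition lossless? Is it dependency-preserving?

Lossless test: (BCF)⁺ = {ABCDEF}, which contains all of one fragment — lossless.
Dependency preservation: the restricted closure of {E} across the fragments never reaches {A}, so E → A cannot be enforced without a join — not preserved.

lossless but not dependency-preserving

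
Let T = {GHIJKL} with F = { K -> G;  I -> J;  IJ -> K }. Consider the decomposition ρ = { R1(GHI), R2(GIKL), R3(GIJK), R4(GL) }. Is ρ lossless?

No

Chase test. Columns are GHIJKL; row i has aⱼ where attribute j ∈ Ri, else bᵢⱼ.
Initial tableau (one row per fragment):
  row 1: a1 a2 a3 b14 b15 b16
  row 2: a1 b22 a3 b24 a5 a6
  row 3: a1 b32 a3 a4 a5 b36
  row 4: a1 b42 b43 b44 b45 a6
Rows 1 and 2 agree on I; apply I→J and equate their J entries.
Rows 1 and 3 agree on I; apply I→J and equate their J entries.
Rows 1 and 2 agree on IJ; apply IJ→K and equate their K entries.
No row becomes fully distinguished — the join is lossy.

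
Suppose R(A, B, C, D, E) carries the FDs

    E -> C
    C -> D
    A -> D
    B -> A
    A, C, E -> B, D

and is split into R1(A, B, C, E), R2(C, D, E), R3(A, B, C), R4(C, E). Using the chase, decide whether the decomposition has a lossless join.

Chase test. Columns are A, B, C, D, E; row i has aⱼ where attribute j ∈ Ri, else bᵢⱼ.
Initial tableau (one row per fragment):
  row 1: a1 a2 a3 b14 a5
  row 2: b21 b22 a3 a4 a5
  row 3: a1 a2 a3 b34 b35
  row 4: b41 b42 a3 b44 a5
Rows 1 and 2 agree on C; apply C→D and equate their D entries.
Rows 1 and 3 agree on C; apply C→D and equate their D entries.
Rows 1 and 4 agree on C; apply C→D and equate their D entries.
Row 1 is now all distinguished symbols — the join is lossless.

Yes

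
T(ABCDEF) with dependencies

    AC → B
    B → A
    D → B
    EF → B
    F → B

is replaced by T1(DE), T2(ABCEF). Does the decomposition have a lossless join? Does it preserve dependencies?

lossy and not dependency-preserving

Lossless test: (E)⁺ = {E}, which is a superkey of neither fragment — lossy.
Dependency preservation: the restricted closure of {D} across the fragments never reaches {B}, so D → B cannot be enforced without a join — not preserved.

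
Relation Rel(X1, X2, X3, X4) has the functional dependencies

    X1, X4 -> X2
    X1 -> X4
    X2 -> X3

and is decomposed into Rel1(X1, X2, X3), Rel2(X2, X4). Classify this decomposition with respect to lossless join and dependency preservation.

Lossless test: (X2)⁺ = {X2, X3}, which is a superkey of neither fragment — lossy.
Dependency preservation: the restricted closure of {X1} across the fragments never reaches {X4}, so X1 → X4 cannot be enforced without a join — not preserved.

lossy and not dependency-preserving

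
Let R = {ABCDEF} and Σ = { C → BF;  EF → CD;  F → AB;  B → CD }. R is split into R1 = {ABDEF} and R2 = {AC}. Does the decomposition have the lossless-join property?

No

Common attributes: R1 ∩ R2 = {A}.
No dependency enlarges {A}, so (A)⁺ = {A}.
The closure contains neither all of R1 = {ABDEF} nor all of R2 = {AC}, so the common attributes are not a superkey of either fragment. The join is lossy.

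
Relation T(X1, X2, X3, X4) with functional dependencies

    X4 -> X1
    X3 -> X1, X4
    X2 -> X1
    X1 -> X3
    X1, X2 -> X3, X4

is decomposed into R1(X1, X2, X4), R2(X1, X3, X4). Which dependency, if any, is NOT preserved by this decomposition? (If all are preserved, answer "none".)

X4 → X1 lies within R1.
X3 → X1, X4 lies within R2.
X2 → X1 lies within R1.
X1 → X3 lies within R2.
X1, X2 → X3, X4: restricted closure across fragments reaches X3, X4.
Every dependency is enforceable on the fragments, so the decomposition is dependency-preserving.

none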